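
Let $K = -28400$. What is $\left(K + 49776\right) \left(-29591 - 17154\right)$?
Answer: $-999221120$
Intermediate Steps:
$\left(K + 49776\right) \left(-29591 - 17154\right) = \left(-28400 + 49776\right) \left(-29591 - 17154\right) = 21376 \left(-46745\right) = -999221120$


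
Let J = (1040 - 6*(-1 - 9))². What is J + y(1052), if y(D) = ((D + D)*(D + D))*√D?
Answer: 1210000 + 8853632*√263 ≈ 1.4479e+8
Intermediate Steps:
y(D) = 4*D^(5/2) (y(D) = ((2*D)*(2*D))*√D = (4*D²)*√D = 4*D^(5/2))
J = 1210000 (J = (1040 - 6*(-10))² = (1040 + 60)² = 1100² = 1210000)
J + y(1052) = 1210000 + 4*1052^(5/2) = 1210000 + 4*(2213408*√263) = 1210000 + 8853632*√263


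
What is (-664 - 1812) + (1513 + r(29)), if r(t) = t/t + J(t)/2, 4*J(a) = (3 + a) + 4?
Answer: -1915/2 ≈ -957.50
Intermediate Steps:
J(a) = 7/4 + a/4 (J(a) = ((3 + a) + 4)/4 = (7 + a)/4 = 7/4 + a/4)
r(t) = 15/8 + t/8 (r(t) = t/t + (7/4 + t/4)/2 = 1 + (7/4 + t/4)*(1/2) = 1 + (7/8 + t/8) = 15/8 + t/8)
(-664 - 1812) + (1513 + r(29)) = (-664 - 1812) + (1513 + (15/8 + (1/8)*29)) = -2476 + (1513 + (15/8 + 29/8)) = -2476 + (1513 + 11/2) = -2476 + 3037/2 = -1915/2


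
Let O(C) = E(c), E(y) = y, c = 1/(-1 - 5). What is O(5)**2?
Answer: 1/36 ≈ 0.027778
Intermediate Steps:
c = -1/6 (c = 1/(-6) = -1/6 ≈ -0.16667)
O(C) = -1/6
O(5)**2 = (-1/6)**2 = 1/36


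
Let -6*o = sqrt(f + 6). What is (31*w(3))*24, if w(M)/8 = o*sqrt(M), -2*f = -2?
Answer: -992*sqrt(21) ≈ -4545.9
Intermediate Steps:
f = 1 (f = -1/2*(-2) = 1)
o = -sqrt(7)/6 (o = -sqrt(1 + 6)/6 = -sqrt(7)/6 ≈ -0.44096)
w(M) = -4*sqrt(7)*sqrt(M)/3 (w(M) = 8*((-sqrt(7)/6)*sqrt(M)) = 8*(-sqrt(7)*sqrt(M)/6) = -4*sqrt(7)*sqrt(M)/3)
(31*w(3))*24 = (31*(-4*sqrt(7)*sqrt(3)/3))*24 = (31*(-4*sqrt(21)/3))*24 = -124*sqrt(21)/3*24 = -992*sqrt(21)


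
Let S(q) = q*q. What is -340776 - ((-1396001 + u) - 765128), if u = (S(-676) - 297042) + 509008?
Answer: 1151411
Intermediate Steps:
S(q) = q²
u = 668942 (u = ((-676)² - 297042) + 509008 = (456976 - 297042) + 509008 = 159934 + 509008 = 668942)
-340776 - ((-1396001 + u) - 765128) = -340776 - ((-1396001 + 668942) - 765128) = -340776 - (-727059 - 765128) = -340776 - 1*(-1492187) = -340776 + 1492187 = 1151411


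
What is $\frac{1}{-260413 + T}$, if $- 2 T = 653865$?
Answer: $- \frac{2}{1174691} \approx -1.7026 \cdot 10^{-6}$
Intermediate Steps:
$T = - \frac{653865}{2}$ ($T = \left(- \frac{1}{2}\right) 653865 = - \frac{653865}{2} \approx -3.2693 \cdot 10^{5}$)
$\frac{1}{-260413 + T} = \frac{1}{-260413 - \frac{653865}{2}} = \frac{1}{- \frac{1174691}{2}} = - \frac{2}{1174691}$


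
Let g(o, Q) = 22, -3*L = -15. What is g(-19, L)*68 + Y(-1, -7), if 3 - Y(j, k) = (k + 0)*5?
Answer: 1534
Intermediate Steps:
L = 5 (L = -⅓*(-15) = 5)
Y(j, k) = 3 - 5*k (Y(j, k) = 3 - (k + 0)*5 = 3 - k*5 = 3 - 5*k)
g(-19, L)*68 + Y(-1, -7) = 22*68 + (3 - 5*(-7)) = 1496 + (3 + 35) = 1496 + 38 = 1534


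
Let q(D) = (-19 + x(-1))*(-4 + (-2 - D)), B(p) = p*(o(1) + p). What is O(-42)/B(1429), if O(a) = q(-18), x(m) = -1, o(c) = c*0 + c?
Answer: -24/204347 ≈ -0.00011745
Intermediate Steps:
o(c) = c (o(c) = 0 + c = c)
B(p) = p*(1 + p)
q(D) = 120 + 20*D (q(D) = (-19 - 1)*(-4 + (-2 - D)) = -20*(-6 - D) = 120 + 20*D)
O(a) = -240 (O(a) = 120 + 20*(-18) = 120 - 360 = -240)
O(-42)/B(1429) = -240*1/(1429*(1 + 1429)) = -240/(1429*1430) = -240/2043470 = -240*1/2043470 = -24/204347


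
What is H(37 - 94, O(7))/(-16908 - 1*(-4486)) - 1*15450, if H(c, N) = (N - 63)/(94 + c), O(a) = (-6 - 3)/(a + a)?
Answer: -99414507309/6434596 ≈ -15450.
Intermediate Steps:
O(a) = -9/(2*a) (O(a) = -9*1/(2*a) = -9/(2*a))
H(c, N) = (-63 + N)/(94 + c)
H(37 - 94, O(7))/(-16908 - 1*(-4486)) - 1*15450 = ((-63 - 9/2/7)/(94 + (37 - 94)))/(-16908 - 1*(-4486)) - 1*15450 = ((-63 - 9/2*⅐)/(94 - 57))/(-16908 + 4486) - 15450 = ((-63 - 9/14)/37)/(-12422) - 15450 = ((1/37)*(-891/14))*(-1/12422) - 15450 = -891/518*(-1/12422) - 15450 = 891/6434596 - 15450 = -99414507309/6434596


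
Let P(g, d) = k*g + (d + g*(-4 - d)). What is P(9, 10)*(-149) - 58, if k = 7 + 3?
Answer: 3816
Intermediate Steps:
k = 10
P(g, d) = d + 10*g + g*(-4 - d) (P(g, d) = 10*g + (d + g*(-4 - d)) = d + 10*g + g*(-4 - d))
P(9, 10)*(-149) - 58 = (10 + 6*9 - 1*10*9)*(-149) - 58 = (10 + 54 - 90)*(-149) - 58 = -26*(-149) - 58 = 3874 - 58 = 3816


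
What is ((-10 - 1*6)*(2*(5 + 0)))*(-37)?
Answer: 5920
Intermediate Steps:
((-10 - 1*6)*(2*(5 + 0)))*(-37) = ((-10 - 6)*(2*5))*(-37) = -16*10*(-37) = -160*(-37) = 5920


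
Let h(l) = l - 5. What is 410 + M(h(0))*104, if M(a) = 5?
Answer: 930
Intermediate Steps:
h(l) = -5 + l
410 + M(h(0))*104 = 410 + 5*104 = 410 + 520 = 930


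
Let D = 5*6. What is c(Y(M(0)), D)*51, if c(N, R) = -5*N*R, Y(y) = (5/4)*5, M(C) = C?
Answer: -95625/2 ≈ -47813.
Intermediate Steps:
D = 30
Y(y) = 25/4 (Y(y) = (5*(1/4))*5 = (5/4)*5 = 25/4)
c(N, R) = -5*N*R
c(Y(M(0)), D)*51 = -5*25/4*30*51 = -1875/2*51 = -95625/2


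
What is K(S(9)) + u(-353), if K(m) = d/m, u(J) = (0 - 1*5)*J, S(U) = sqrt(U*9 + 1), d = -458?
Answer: 1765 - 229*sqrt(82)/41 ≈ 1714.4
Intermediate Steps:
S(U) = sqrt(1 + 9*U) (S(U) = sqrt(9*U + 1) = sqrt(1 + 9*U))
u(J) = -5*J (u(J) = (0 - 5)*J = -5*J)
K(m) = -458/m
K(S(9)) + u(-353) = -458/sqrt(1 + 9*9) - 5*(-353) = -458/sqrt(1 + 81) + 1765 = -458*sqrt(82)/82 + 1765 = -229*sqrt(82)/41 + 1765 = 1765 - 229*sqrt(82)/41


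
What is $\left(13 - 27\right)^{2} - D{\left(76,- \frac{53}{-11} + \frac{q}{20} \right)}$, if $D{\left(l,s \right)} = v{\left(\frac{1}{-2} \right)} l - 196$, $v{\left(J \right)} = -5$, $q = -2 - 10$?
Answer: $772$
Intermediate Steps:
$q = -12$ ($q = -2 - 10 = -12$)
$D{\left(l,s \right)} = -196 - 5 l$ ($D{\left(l,s \right)} = - 5 l - 196 = -196 - 5 l$)
$\left(13 - 27\right)^{2} - D{\left(76,- \frac{53}{-11} + \frac{q}{20} \right)} = \left(13 - 27\right)^{2} - \left(-196 - 380\right) = \left(-14\right)^{2} - \left(-196 - 380\right) = 196 - -576 = 196 + 576 = 772$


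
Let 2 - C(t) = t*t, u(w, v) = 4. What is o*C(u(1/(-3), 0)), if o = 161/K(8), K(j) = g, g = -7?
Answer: 322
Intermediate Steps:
K(j) = -7
C(t) = 2 - t² (C(t) = 2 - t*t = 2 - t²)
o = -23 (o = 161/(-7) = 161*(-⅐) = -23)
o*C(u(1/(-3), 0)) = -23*(2 - 1*4²) = -23*(2 - 1*16) = -23*(2 - 16) = -23*(-14) = 322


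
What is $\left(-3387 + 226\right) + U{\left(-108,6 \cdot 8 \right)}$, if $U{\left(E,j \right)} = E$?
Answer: $-3269$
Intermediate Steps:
$\left(-3387 + 226\right) + U{\left(-108,6 \cdot 8 \right)} = \left(-3387 + 226\right) - 108 = -3161 - 108 = -3269$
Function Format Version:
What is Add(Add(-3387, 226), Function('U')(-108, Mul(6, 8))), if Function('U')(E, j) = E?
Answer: -3269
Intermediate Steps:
Add(Add(-3387, 226), Function('U')(-108, Mul(6, 8))) = Add(Add(-3387, 226), -108) = Add(-3161, -108) = -3269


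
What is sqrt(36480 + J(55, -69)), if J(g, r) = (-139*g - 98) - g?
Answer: sqrt(28682) ≈ 169.36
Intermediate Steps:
J(g, r) = -98 - 140*g (J(g, r) = (-98 - 139*g) - g = -98 - 140*g)
sqrt(36480 + J(55, -69)) = sqrt(36480 + (-98 - 140*55)) = sqrt(36480 + (-98 - 7700)) = sqrt(36480 - 7798) = sqrt(28682)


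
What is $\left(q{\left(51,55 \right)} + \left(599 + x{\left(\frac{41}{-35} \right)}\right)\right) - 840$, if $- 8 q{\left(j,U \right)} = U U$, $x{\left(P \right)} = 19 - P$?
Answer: $- \frac{167707}{280} \approx -598.95$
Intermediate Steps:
$q{\left(j,U \right)} = - \frac{U^{2}}{8}$ ($q{\left(j,U \right)} = - \frac{U U}{8} = - \frac{U^{2}}{8}$)
$\left(q{\left(51,55 \right)} + \left(599 + x{\left(\frac{41}{-35} \right)}\right)\right) - 840 = \left(- \frac{55^{2}}{8} + \left(599 + \left(19 - \frac{41}{-35}\right)\right)\right) - 840 = \left(\left(- \frac{1}{8}\right) 3025 + \left(599 + \left(19 - 41 \left(- \frac{1}{35}\right)\right)\right)\right) - 840 = \left(- \frac{3025}{8} + \left(599 + \left(19 - - \frac{41}{35}\right)\right)\right) - 840 = \left(- \frac{3025}{8} + \left(599 + \left(19 + \frac{41}{35}\right)\right)\right) - 840 = \left(- \frac{3025}{8} + \left(599 + \frac{706}{35}\right)\right) - 840 = \left(- \frac{3025}{8} + \frac{21671}{35}\right) - 840 = \frac{67493}{280} - 840 = - \frac{167707}{280}$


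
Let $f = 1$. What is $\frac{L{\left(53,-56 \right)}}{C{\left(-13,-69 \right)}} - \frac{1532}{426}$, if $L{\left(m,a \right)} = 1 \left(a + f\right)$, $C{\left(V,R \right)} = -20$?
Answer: $- \frac{721}{852} \approx -0.84624$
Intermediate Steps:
$L{\left(m,a \right)} = 1 + a$ ($L{\left(m,a \right)} = 1 \left(a + 1\right) = 1 \left(1 + a\right) = 1 + a$)
$\frac{L{\left(53,-56 \right)}}{C{\left(-13,-69 \right)}} - \frac{1532}{426} = \frac{1 - 56}{-20} - \frac{1532}{426} = \left(-55\right) \left(- \frac{1}{20}\right) - \frac{766}{213} = \frac{11}{4} - \frac{766}{213} = - \frac{721}{852}$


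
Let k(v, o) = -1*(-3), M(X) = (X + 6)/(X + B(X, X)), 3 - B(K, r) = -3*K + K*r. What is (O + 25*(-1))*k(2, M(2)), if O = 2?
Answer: -69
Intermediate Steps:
B(K, r) = 3 + 3*K - K*r (B(K, r) = 3 - (-3*K + K*r) = 3 + (3*K - K*r) = 3 + 3*K - K*r)
M(X) = (6 + X)/(3 - X² + 4*X) (M(X) = (X + 6)/(X + (3 + 3*X - X*X)) = (6 + X)/(X + (3 + 3*X - X²)) = (6 + X)/(X + (3 - X² + 3*X)) = (6 + X)/(3 - X² + 4*X))
k(v, o) = 3
(O + 25*(-1))*k(2, M(2)) = (2 + 25*(-1))*3 = (2 - 25)*3 = -23*3 = -69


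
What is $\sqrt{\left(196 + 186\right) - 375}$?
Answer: $\sqrt{7} \approx 2.6458$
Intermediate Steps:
$\sqrt{\left(196 + 186\right) - 375} = \sqrt{382 - 375} = \sqrt{7}$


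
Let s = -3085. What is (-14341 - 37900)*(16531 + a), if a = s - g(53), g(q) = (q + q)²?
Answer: -115452610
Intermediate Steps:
g(q) = 4*q² (g(q) = (2*q)² = 4*q²)
a = -14321 (a = -3085 - 4*53² = -3085 - 4*2809 = -3085 - 1*11236 = -3085 - 11236 = -14321)
(-14341 - 37900)*(16531 + a) = (-14341 - 37900)*(16531 - 14321) = -52241*2210 = -115452610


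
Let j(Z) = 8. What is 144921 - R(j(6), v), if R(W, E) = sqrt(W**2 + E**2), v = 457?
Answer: 144921 - sqrt(208913) ≈ 1.4446e+5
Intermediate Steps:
R(W, E) = sqrt(E**2 + W**2)
144921 - R(j(6), v) = 144921 - sqrt(457**2 + 8**2) = 144921 - sqrt(208849 + 64) = 144921 - sqrt(208913)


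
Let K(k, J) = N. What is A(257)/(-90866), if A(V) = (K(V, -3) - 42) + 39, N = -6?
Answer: 9/90866 ≈ 9.9047e-5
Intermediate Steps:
K(k, J) = -6
A(V) = -9 (A(V) = (-6 - 42) + 39 = -48 + 39 = -9)
A(257)/(-90866) = -9/(-90866) = -9*(-1/90866) = 9/90866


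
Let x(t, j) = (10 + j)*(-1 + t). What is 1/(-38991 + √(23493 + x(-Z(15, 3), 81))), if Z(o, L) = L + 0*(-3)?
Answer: -38991/1520274952 - √23129/1520274952 ≈ -2.5747e-5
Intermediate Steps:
Z(o, L) = L (Z(o, L) = L + 0 = L)
x(t, j) = (-1 + t)*(10 + j)
1/(-38991 + √(23493 + x(-Z(15, 3), 81))) = 1/(-38991 + √(23493 + (-10 - 1*81 + 10*(-1*3) + 81*(-1*3)))) = 1/(-38991 + √(23493 + (-10 - 81 + 10*(-3) + 81*(-3)))) = 1/(-38991 + √(23493 + (-10 - 81 - 30 - 243))) = 1/(-38991 + √(23493 - 364)) = 1/(-38991 + √23129)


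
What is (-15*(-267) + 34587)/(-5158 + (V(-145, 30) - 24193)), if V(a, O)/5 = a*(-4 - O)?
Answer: -12864/1567 ≈ -8.2093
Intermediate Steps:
V(a, O) = 5*a*(-4 - O) (V(a, O) = 5*(a*(-4 - O)) = 5*a*(-4 - O))
(-15*(-267) + 34587)/(-5158 + (V(-145, 30) - 24193)) = (-15*(-267) + 34587)/(-5158 + (-5*(-145)*(4 + 30) - 24193)) = (4005 + 34587)/(-5158 + (-5*(-145)*34 - 24193)) = 38592/(-5158 + (24650 - 24193)) = 38592/(-5158 + 457) = 38592/(-4701) = 38592*(-1/4701) = -12864/1567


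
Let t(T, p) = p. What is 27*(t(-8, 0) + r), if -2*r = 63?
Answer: -1701/2 ≈ -850.50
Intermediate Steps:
r = -63/2 (r = -½*63 = -63/2 ≈ -31.500)
27*(t(-8, 0) + r) = 27*(0 - 63/2) = 27*(-63/2) = -1701/2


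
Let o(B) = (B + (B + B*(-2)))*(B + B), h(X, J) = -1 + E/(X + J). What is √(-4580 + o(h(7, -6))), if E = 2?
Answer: 2*I*√1145 ≈ 67.676*I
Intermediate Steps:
h(X, J) = -1 + 2/(J + X) (h(X, J) = -1 + 2/(X + J) = -1 + 2/(J + X))
o(B) = 0 (o(B) = (B + (B - 2*B))*(2*B) = (B - B)*(2*B) = 0*(2*B) = 0)
√(-4580 + o(h(7, -6))) = √(-4580 + 0) = √(-4580) = 2*I*√1145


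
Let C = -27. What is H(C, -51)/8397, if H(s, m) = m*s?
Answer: 51/311 ≈ 0.16399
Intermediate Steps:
H(C, -51)/8397 = -51*(-27)/8397 = 1377*(1/8397) = 51/311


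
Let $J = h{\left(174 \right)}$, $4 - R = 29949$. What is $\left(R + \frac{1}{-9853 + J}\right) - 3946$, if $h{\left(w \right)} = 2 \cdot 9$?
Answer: $- \frac{333317986}{9835} \approx -33891.0$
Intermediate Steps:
$h{\left(w \right)} = 18$
$R = -29945$ ($R = 4 - 29949 = -29945$)
$J = 18$
$\left(R + \frac{1}{-9853 + J}\right) - 3946 = \left(-29945 + \frac{1}{-9853 + 18}\right) - 3946 = \left(-29945 + \frac{1}{-9835}\right) - 3946 = \left(-29945 - \frac{1}{9835}\right) - 3946 = - \frac{294509076}{9835} - 3946 = - \frac{333317986}{9835}$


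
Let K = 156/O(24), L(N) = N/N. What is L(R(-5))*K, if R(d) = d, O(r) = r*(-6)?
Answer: -13/12 ≈ -1.0833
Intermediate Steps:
O(r) = -6*r
L(N) = 1
K = -13/12 (K = 156/((-6*24)) = 156/(-144) = 156*(-1/144) = -13/12 ≈ -1.0833)
L(R(-5))*K = 1*(-13/12) = -13/12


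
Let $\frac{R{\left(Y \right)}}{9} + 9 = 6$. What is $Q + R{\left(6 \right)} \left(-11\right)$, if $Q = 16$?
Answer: $313$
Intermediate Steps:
$R{\left(Y \right)} = -27$ ($R{\left(Y \right)} = -81 + 9 \cdot 6 = -81 + 54 = -27$)
$Q + R{\left(6 \right)} \left(-11\right) = 16 - -297 = 16 + 297 = 313$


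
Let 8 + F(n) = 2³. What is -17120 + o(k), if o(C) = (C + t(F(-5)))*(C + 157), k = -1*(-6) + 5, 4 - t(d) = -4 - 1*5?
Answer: -13088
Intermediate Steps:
F(n) = 0 (F(n) = -8 + 2³ = -8 + 8 = 0)
t(d) = 13 (t(d) = 4 - (-4 - 1*5) = 4 - (-4 - 5) = 4 - 1*(-9) = 4 + 9 = 13)
k = 11 (k = 6 + 5 = 11)
o(C) = (13 + C)*(157 + C) (o(C) = (C + 13)*(C + 157) = (13 + C)*(157 + C))
-17120 + o(k) = -17120 + (2041 + 11² + 170*11) = -17120 + (2041 + 121 + 1870) = -17120 + 4032 = -13088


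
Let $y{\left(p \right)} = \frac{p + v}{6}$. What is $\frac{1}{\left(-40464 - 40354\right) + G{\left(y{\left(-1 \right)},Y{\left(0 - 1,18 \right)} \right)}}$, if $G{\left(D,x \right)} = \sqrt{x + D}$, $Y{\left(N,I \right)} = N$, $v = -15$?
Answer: $- \frac{242454}{19594647383} - \frac{i \sqrt{33}}{19594647383} \approx -1.2373 \cdot 10^{-5} - 2.9317 \cdot 10^{-10} i$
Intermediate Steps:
$y{\left(p \right)} = - \frac{5}{2} + \frac{p}{6}$ ($y{\left(p \right)} = \frac{p - 15}{6} = \frac{-15 + p}{6} = - \frac{5}{2} + \frac{p}{6}$)
$G{\left(D,x \right)} = \sqrt{D + x}$
$\frac{1}{\left(-40464 - 40354\right) + G{\left(y{\left(-1 \right)},Y{\left(0 - 1,18 \right)} \right)}} = \frac{1}{\left(-40464 - 40354\right) + \sqrt{\left(- \frac{5}{2} + \frac{1}{6} \left(-1\right)\right) + \left(0 - 1\right)}} = \frac{1}{\left(-40464 - 40354\right) + \sqrt{\left(- \frac{5}{2} - \frac{1}{6}\right) + \left(0 - 1\right)}} = \frac{1}{-80818 + \sqrt{- \frac{8}{3} - 1}} = \frac{1}{-80818 + \sqrt{- \frac{11}{3}}} = \frac{1}{-80818 + \frac{i \sqrt{33}}{3}}$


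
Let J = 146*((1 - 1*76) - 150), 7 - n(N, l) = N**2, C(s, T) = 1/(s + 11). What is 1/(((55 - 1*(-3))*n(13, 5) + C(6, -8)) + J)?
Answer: -17/718181 ≈ -2.3671e-5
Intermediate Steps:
C(s, T) = 1/(11 + s)
n(N, l) = 7 - N**2
J = -32850 (J = 146*((1 - 76) - 150) = 146*(-75 - 150) = 146*(-225) = -32850)
1/(((55 - 1*(-3))*n(13, 5) + C(6, -8)) + J) = 1/(((55 - 1*(-3))*(7 - 1*13**2) + 1/(11 + 6)) - 32850) = 1/(((55 + 3)*(7 - 1*169) + 1/17) - 32850) = 1/((58*(7 - 169) + 1/17) - 32850) = 1/((58*(-162) + 1/17) - 32850) = 1/((-9396 + 1/17) - 32850) = 1/(-159731/17 - 32850) = 1/(-718181/17) = -17/718181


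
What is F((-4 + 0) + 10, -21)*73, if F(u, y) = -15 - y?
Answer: 438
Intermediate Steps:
F((-4 + 0) + 10, -21)*73 = (-15 - 1*(-21))*73 = (-15 + 21)*73 = 6*73 = 438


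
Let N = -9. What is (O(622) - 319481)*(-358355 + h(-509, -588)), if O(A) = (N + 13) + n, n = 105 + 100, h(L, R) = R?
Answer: 114600449496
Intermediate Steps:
n = 205
O(A) = 209 (O(A) = (-9 + 13) + 205 = 4 + 205 = 209)
(O(622) - 319481)*(-358355 + h(-509, -588)) = (209 - 319481)*(-358355 - 588) = -319272*(-358943) = 114600449496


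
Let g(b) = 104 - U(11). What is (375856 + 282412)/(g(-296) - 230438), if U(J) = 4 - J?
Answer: -658268/230327 ≈ -2.8580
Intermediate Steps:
g(b) = 111 (g(b) = 104 - (4 - 1*11) = 104 - (4 - 11) = 104 - 1*(-7) = 104 + 7 = 111)
(375856 + 282412)/(g(-296) - 230438) = (375856 + 282412)/(111 - 230438) = 658268/(-230327) = 658268*(-1/230327) = -658268/230327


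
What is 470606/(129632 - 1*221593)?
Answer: -470606/91961 ≈ -5.1175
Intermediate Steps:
470606/(129632 - 1*221593) = 470606/(129632 - 221593) = 470606/(-91961) = 470606*(-1/91961) = -470606/91961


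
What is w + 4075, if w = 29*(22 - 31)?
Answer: 3814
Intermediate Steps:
w = -261 (w = 29*(-9) = -261)
w + 4075 = -261 + 4075 = 3814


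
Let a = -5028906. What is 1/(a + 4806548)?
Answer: -1/222358 ≈ -4.4973e-6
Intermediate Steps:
1/(a + 4806548) = 1/(-5028906 + 4806548) = 1/(-222358) = -1/222358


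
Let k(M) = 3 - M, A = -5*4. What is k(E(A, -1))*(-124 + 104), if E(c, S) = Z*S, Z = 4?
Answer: -140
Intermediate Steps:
A = -20
E(c, S) = 4*S
k(E(A, -1))*(-124 + 104) = (3 - 4*(-1))*(-124 + 104) = (3 - 1*(-4))*(-20) = (3 + 4)*(-20) = 7*(-20) = -140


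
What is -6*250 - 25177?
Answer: -26677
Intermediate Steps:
-6*250 - 25177 = -1500 - 25177 = -26677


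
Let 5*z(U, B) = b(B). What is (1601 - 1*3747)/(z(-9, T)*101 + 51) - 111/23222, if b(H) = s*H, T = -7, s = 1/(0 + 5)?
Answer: -311480837/3297524 ≈ -94.459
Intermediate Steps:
s = 1/5 ≈ 0.20000
b(H) = H/5
z(U, B) = B/25 (z(U, B) = (B/5)/5 = B/25)
(1601 - 1*3747)/(z(-9, T)*101 + 51) - 111/23222 = (1601 - 1*3747)/(((1/25)*(-7))*101 + 51) - 111/23222 = (1601 - 3747)/(-7/25*101 + 51) - 111*1/23222 = -2146/(-707/25 + 51) - 111/23222 = -2146/568/25 - 111/23222 = -2146*25/568 - 111/23222 = -26825/284 - 111/23222 = -311480837/3297524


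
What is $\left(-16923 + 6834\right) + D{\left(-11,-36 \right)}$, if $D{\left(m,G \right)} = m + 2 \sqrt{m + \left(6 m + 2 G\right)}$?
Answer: $-10100 + 2 i \sqrt{149} \approx -10100.0 + 24.413 i$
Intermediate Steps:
$D{\left(m,G \right)} = m + 2 \sqrt{2 G + 7 m}$ ($D{\left(m,G \right)} = m + 2 \sqrt{m + \left(2 G + 6 m\right)} = m + 2 \sqrt{2 G + 7 m}$)
$\left(-16923 + 6834\right) + D{\left(-11,-36 \right)} = \left(-16923 + 6834\right) - \left(11 - 2 \sqrt{2 \left(-36\right) + 7 \left(-11\right)}\right) = -10089 - \left(11 - 2 \sqrt{-72 - 77}\right) = -10089 - \left(11 - 2 \sqrt{-149}\right) = -10089 - \left(11 - 2 i \sqrt{149}\right) = -10100 + 2 i \sqrt{149}$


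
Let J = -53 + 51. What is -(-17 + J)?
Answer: 19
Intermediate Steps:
J = -2
-(-17 + J) = -(-17 - 2) = -1*(-19) = 19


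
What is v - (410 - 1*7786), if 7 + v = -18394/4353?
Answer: 32058863/4353 ≈ 7364.8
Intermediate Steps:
v = -48865/4353 (v = -7 - 18394/4353 = -48865/4353 ≈ -11.226)
v - (410 - 1*7786) = -48865/4353 - (410 - 1*7786) = -48865/4353 - (410 - 7786) = -48865/4353 - 1*(-7376) = -48865/4353 + 7376 = 32058863/4353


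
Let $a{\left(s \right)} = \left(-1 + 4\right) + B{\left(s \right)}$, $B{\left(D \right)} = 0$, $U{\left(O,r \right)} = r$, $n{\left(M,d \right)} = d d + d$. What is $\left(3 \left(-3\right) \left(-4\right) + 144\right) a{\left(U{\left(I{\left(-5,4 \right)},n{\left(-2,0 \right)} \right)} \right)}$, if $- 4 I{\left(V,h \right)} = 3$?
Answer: $540$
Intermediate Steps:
$I{\left(V,h \right)} = - \frac{3}{4}$ ($I{\left(V,h \right)} = \left(- \frac{1}{4}\right) 3 = - \frac{3}{4}$)
$n{\left(M,d \right)} = d + d^{2}$ ($n{\left(M,d \right)} = d^{2} + d = d + d^{2}$)
$a{\left(s \right)} = 3$ ($a{\left(s \right)} = \left(-1 + 4\right) + 0 = 3 + 0 = 3$)
$\left(3 \left(-3\right) \left(-4\right) + 144\right) a{\left(U{\left(I{\left(-5,4 \right)},n{\left(-2,0 \right)} \right)} \right)} = \left(3 \left(-3\right) \left(-4\right) + 144\right) 3 = \left(\left(-9\right) \left(-4\right) + 144\right) 3 = \left(36 + 144\right) 3 = 180 \cdot 3 = 540$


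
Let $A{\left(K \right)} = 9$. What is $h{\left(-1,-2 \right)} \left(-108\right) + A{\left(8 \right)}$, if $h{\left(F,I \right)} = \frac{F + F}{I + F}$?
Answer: $-63$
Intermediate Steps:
$h{\left(F,I \right)} = \frac{2 F}{F + I}$
$h{\left(-1,-2 \right)} \left(-108\right) + A{\left(8 \right)} = 2 \left(-1\right) \frac{1}{-1 - 2} \left(-108\right) + 9 = 2 \left(-1\right) \frac{1}{-3} \left(-108\right) + 9 = 2 \left(-1\right) \left(- \frac{1}{3}\right) \left(-108\right) + 9 = \frac{2}{3} \left(-108\right) + 9 = -72 + 9 = -63$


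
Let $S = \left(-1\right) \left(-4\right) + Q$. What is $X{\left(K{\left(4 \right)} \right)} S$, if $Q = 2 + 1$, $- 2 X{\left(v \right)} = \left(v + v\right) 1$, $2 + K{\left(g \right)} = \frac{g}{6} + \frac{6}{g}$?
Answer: $- \frac{7}{6} \approx -1.1667$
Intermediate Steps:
$K{\left(g \right)} = -2 + \frac{6}{g} + \frac{g}{6}$ ($K{\left(g \right)} = -2 + \left(\frac{g}{6} + \frac{6}{g}\right) = -2 + \left(\frac{6}{g} + \frac{g}{6}\right) = -2 + \frac{6}{g} + \frac{g}{6}$)
$X{\left(v \right)} = - v$ ($X{\left(v \right)} = - \frac{\left(v + v\right) 1}{2} = - \frac{2 v 1}{2} = - \frac{2 v}{2} = - v$)
$Q = 3$
$S = 7$ ($S = \left(-1\right) \left(-4\right) + 3 = 4 + 3 = 7$)
$X{\left(K{\left(4 \right)} \right)} S = - (-2 + \frac{6}{4} + \frac{1}{6} \cdot 4) 7 = - (-2 + 6 \cdot \frac{1}{4} + \frac{2}{3}) 7 = - (-2 + \frac{3}{2} + \frac{2}{3}) 7 = \left(-1\right) \frac{1}{6} \cdot 7 = \left(- \frac{1}{6}\right) 7 = - \frac{7}{6}$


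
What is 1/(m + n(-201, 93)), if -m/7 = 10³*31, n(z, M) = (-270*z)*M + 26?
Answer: 1/4830136 ≈ 2.0703e-7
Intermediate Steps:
n(z, M) = 26 - 270*M*z (n(z, M) = -270*M*z + 26 = 26 - 270*M*z)
m = -217000 (m = -7*10³*31 = -7000*31 = -7*31000 = -217000)
1/(m + n(-201, 93)) = 1/(-217000 + (26 - 270*93*(-201))) = 1/(-217000 + (26 + 5047110)) = 1/(-217000 + 5047136) = 1/4830136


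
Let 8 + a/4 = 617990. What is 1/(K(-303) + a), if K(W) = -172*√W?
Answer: 102997/254601541714 + 43*I*√303/1527609250284 ≈ 4.0454e-7 + 4.8998e-10*I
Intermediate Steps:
a = 2471928 (a = -32 + 4*617990 = -32 + 2471960 = 2471928)
1/(K(-303) + a) = 1/(-172*I*√303 + 2471928) = 1/(2471928 - 172*I*√303)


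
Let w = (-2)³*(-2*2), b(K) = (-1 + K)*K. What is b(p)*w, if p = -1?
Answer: 64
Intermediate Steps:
b(K) = K*(-1 + K)
w = 32 (w = -8*(-4) = 32)
b(p)*w = -(-1 - 1)*32 = -1*(-2)*32 = 2*32 = 64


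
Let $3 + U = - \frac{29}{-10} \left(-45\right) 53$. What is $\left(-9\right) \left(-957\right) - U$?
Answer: $\frac{31065}{2} \approx 15533.0$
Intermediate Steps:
$U = - \frac{13839}{2}$ ($U = -3 + - \frac{29}{-10} \left(-45\right) 53 = -3 + \left(-29\right) \left(- \frac{1}{10}\right) \left(-45\right) 53 = -3 + \frac{29}{10} \left(-45\right) 53 = -3 - \frac{13833}{2} = - \frac{13839}{2} \approx -6919.5$)
$\left(-9\right) \left(-957\right) - U = \left(-9\right) \left(-957\right) - - \frac{13839}{2} = 8613 + \frac{13839}{2} = \frac{31065}{2}$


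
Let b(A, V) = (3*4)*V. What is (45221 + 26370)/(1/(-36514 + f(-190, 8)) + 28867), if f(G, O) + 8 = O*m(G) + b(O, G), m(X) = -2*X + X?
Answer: 2669055662/1076219493 ≈ 2.4800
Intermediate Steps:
b(A, V) = 12*V
m(X) = -X
f(G, O) = -8 + 12*G - G*O (f(G, O) = -8 + (O*(-G) + 12*G) = -8 + (-G*O + 12*G) = -8 + (12*G - G*O) = -8 + 12*G - G*O)
(45221 + 26370)/(1/(-36514 + f(-190, 8)) + 28867) = (45221 + 26370)/(1/(-36514 + (-8 + 12*(-190) - 1*(-190)*8)) + 28867) = 71591/(1/(-36514 + (-8 - 2280 + 1520)) + 28867) = 71591/(1/(-36514 - 768) + 28867) = 71591/(1/(-37282) + 28867) = 71591/(-1/37282 + 28867) = 71591/(1076219493/37282) = 71591*(37282/1076219493) = 2669055662/1076219493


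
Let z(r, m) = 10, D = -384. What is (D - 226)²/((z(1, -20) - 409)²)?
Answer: 372100/159201 ≈ 2.3373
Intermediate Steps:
(D - 226)²/((z(1, -20) - 409)²) = (-384 - 226)²/((10 - 409)²) = (-610)²/((-399)²) = 372100/159201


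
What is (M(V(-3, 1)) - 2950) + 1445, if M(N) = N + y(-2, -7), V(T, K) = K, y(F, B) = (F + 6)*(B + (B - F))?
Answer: -1552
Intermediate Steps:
y(F, B) = (6 + F)*(-F + 2*B)
M(N) = -48 + N (M(N) = N + (-1*(-2)² - 6*(-2) + 12*(-7) + 2*(-7)*(-2)) = N + (-1*4 + 12 - 84 + 28) = N + (-4 + 12 - 84 + 28) = N - 48 = -48 + N)
(M(V(-3, 1)) - 2950) + 1445 = ((-48 + 1) - 2950) + 1445 = (-47 - 2950) + 1445 = -2997 + 1445 = -1552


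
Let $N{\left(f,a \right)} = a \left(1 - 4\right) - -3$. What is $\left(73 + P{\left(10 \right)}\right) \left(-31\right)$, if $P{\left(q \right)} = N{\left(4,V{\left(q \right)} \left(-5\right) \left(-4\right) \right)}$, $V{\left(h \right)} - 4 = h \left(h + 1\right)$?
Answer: $209684$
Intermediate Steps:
$V{\left(h \right)} = 4 + h \left(1 + h\right)$ ($V{\left(h \right)} = 4 + h \left(h + 1\right) = 4 + h \left(1 + h\right)$)
$N{\left(f,a \right)} = 3 - 3 a$ ($N{\left(f,a \right)} = a \left(-3\right) + 3 = - 3 a + 3 = 3 - 3 a$)
$P{\left(q \right)} = -237 - 60 q - 60 q^{2}$ ($P{\left(q \right)} = 3 - 3 \left(4 + q + q^{2}\right) \left(-5\right) \left(-4\right) = 3 - 3 \left(-20 - 5 q - 5 q^{2}\right) \left(-4\right) = 3 - 3 \left(80 + 20 q + 20 q^{2}\right) = 3 - \left(240 + 60 q + 60 q^{2}\right) = -237 - 60 q - 60 q^{2}$)
$\left(73 + P{\left(10 \right)}\right) \left(-31\right) = \left(73 - \left(837 + 6000\right)\right) \left(-31\right) = \left(73 - 6837\right) \left(-31\right) = \left(-6764\right) \left(-31\right) = 209684$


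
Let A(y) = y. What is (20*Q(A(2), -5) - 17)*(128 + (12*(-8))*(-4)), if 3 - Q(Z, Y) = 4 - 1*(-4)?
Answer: -59904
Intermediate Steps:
Q(Z, Y) = -5 (Q(Z, Y) = 3 - (4 - 1*(-4)) = 3 - (4 + 4) = 3 - 1*8 = 3 - 8 = -5)
(20*Q(A(2), -5) - 17)*(128 + (12*(-8))*(-4)) = (20*(-5) - 17)*(128 + (12*(-8))*(-4)) = (-100 - 17)*(128 - 96*(-4)) = -117*(128 + 384) = -117*512 = -59904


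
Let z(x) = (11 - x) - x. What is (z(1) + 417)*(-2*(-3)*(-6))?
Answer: -15336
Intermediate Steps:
z(x) = 11 - 2*x
(z(1) + 417)*(-2*(-3)*(-6)) = ((11 - 2*1) + 417)*(-2*(-3)*(-6)) = ((11 - 2) + 417)*(6*(-6)) = (9 + 417)*(-36) = 426*(-36) = -15336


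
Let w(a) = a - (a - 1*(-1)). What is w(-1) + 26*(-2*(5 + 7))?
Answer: -625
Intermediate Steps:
w(a) = -1 (w(a) = a - (a + 1) = a - (1 + a) = a + (-1 - a) = -1)
w(-1) + 26*(-2*(5 + 7)) = -1 + 26*(-2*(5 + 7)) = -1 + 26*(-2*12) = -1 + 26*(-24) = -1 - 624 = -625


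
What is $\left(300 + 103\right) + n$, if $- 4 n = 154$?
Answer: $\frac{729}{2} \approx 364.5$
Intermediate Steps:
$n = - \frac{77}{2}$ ($n = \left(- \frac{1}{4}\right) 154 = - \frac{77}{2} \approx -38.5$)
$\left(300 + 103\right) + n = \left(300 + 103\right) - \frac{77}{2} = 403 - \frac{77}{2} = \frac{729}{2}$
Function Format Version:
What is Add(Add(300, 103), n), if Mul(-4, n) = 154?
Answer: Rational(729, 2) ≈ 364.50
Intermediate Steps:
n = Rational(-77, 2) (n = Mul(Rational(-1, 4), 154) = Rational(-77, 2) ≈ -38.500)
Add(Add(300, 103), n) = Add(Add(300, 103), Rational(-77, 2)) = Add(403, Rational(-77, 2)) = Rational(729, 2)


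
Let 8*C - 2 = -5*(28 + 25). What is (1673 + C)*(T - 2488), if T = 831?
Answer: -21741497/8 ≈ -2.7177e+6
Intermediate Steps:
C = -263/8 (C = ¼ + (-5*(28 + 25))/8 = ¼ + (-5*53)/8 = ¼ + (⅛)*(-265) = ¼ - 265/8 = -263/8 ≈ -32.875)
(1673 + C)*(T - 2488) = (1673 - 263/8)*(831 - 2488) = (13121/8)*(-1657) = -21741497/8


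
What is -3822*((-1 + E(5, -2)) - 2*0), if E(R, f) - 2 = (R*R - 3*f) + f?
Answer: -114660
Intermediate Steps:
E(R, f) = 2 + R² - 2*f (E(R, f) = 2 + ((R*R - 3*f) + f) = 2 + ((R² - 3*f) + f) = 2 + (R² - 2*f) = 2 + R² - 2*f)
-3822*((-1 + E(5, -2)) - 2*0) = -3822*((-1 + (2 + 5² - 2*(-2))) - 2*0) = -3822*((-1 + (2 + 25 + 4)) + 0) = -3822*((-1 + 31) + 0) = -3822*(30 + 0) = -3822*30 = -114660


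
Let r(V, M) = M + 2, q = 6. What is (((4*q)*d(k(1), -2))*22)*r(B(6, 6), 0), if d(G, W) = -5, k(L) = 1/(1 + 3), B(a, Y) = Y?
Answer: -5280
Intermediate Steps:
k(L) = ¼ (k(L) = 1/4 = ¼)
r(V, M) = 2 + M
(((4*q)*d(k(1), -2))*22)*r(B(6, 6), 0) = (((4*6)*(-5))*22)*(2 + 0) = ((24*(-5))*22)*2 = -120*22*2 = -2640*2 = -5280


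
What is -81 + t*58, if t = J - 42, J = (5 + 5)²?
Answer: 3283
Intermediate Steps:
J = 100 (J = 10² = 100)
t = 58 (t = 100 - 42 = 58)
-81 + t*58 = -81 + 58*58 = -81 + 3364 = 3283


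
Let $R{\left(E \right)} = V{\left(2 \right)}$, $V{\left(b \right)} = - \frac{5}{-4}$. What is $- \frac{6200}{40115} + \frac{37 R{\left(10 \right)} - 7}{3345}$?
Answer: $- \frac{15331589}{107347740} \approx -0.14282$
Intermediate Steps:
$V{\left(b \right)} = \frac{5}{4}$ ($V{\left(b \right)} = \left(-5\right) \left(- \frac{1}{4}\right) = \frac{5}{4}$)
$R{\left(E \right)} = \frac{5}{4}$
$- \frac{6200}{40115} + \frac{37 R{\left(10 \right)} - 7}{3345} = - \frac{6200}{40115} + \frac{37 \cdot \frac{5}{4} - 7}{3345} = \left(-6200\right) \frac{1}{40115} + \left(\frac{185}{4} - 7\right) \frac{1}{3345} = - \frac{1240}{8023} + \frac{157}{4} \cdot \frac{1}{3345} = - \frac{1240}{8023} + \frac{157}{13380} = - \frac{15331589}{107347740}$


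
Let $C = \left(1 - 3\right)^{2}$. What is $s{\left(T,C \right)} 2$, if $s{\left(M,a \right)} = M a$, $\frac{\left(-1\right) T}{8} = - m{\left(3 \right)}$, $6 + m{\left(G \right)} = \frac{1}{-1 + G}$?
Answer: $-352$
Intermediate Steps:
$C = 4$ ($C = \left(-2\right)^{2} = 4$)
$m{\left(G \right)} = -6 + \frac{1}{-1 + G}$
$T = -44$ ($T = - 8 \left(- \frac{7 - 18}{-1 + 3}\right) = - 8 \left(- \frac{7 - 18}{2}\right) = - 8 \left(- \frac{-11}{2}\right) = - 8 \left(\left(-1\right) \left(- \frac{11}{2}\right)\right) = \left(-8\right) \frac{11}{2} = -44$)
$s{\left(T,C \right)} 2 = \left(-44\right) 4 \cdot 2 = \left(-176\right) 2 = -352$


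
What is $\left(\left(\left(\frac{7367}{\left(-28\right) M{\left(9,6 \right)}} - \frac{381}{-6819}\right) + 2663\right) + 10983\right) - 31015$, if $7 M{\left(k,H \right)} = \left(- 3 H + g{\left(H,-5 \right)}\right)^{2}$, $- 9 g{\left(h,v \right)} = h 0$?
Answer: $- \frac{51182319751}{2945808} \approx -17375.0$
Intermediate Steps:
$g{\left(h,v \right)} = 0$ ($g{\left(h,v \right)} = - \frac{h 0}{9} = \left(- \frac{1}{9}\right) 0 = 0$)
$M{\left(k,H \right)} = \frac{9 H^{2}}{7}$ ($M{\left(k,H \right)} = \frac{\left(- 3 H + 0\right)^{2}}{7} = \frac{\left(- 3 H\right)^{2}}{7} = \frac{9 H^{2}}{7}$)
$\left(\left(\left(\frac{7367}{\left(-28\right) M{\left(9,6 \right)}} - \frac{381}{-6819}\right) + 2663\right) + 10983\right) - 31015 = \left(\left(\left(\frac{7367}{\left(-28\right) \frac{9 \cdot 6^{2}}{7}} - \frac{381}{-6819}\right) + 2663\right) + 10983\right) - 31015 = \left(\left(\left(\frac{7367}{\left(-28\right) \frac{9}{7} \cdot 36} - - \frac{127}{2273}\right) + 2663\right) + 10983\right) - 31015 = \left(\left(\left(\frac{7367}{\left(-28\right) \frac{324}{7}} + \frac{127}{2273}\right) + 2663\right) + 10983\right) - 31015 = \left(\left(\left(\frac{7367}{-1296} + \frac{127}{2273}\right) + 2663\right) + 10983\right) - 31015 = \left(\left(\left(7367 \left(- \frac{1}{1296}\right) + \frac{127}{2273}\right) + 2663\right) + 10983\right) - 31015 = \left(\left(\left(- \frac{7367}{1296} + \frac{127}{2273}\right) + 2663\right) + 10983\right) - 31015 = \left(\left(- \frac{16580599}{2945808} + 2663\right) + 10983\right) - 31015 = \left(\frac{7828106105}{2945808} + 10983\right) - 31015 = \frac{40181915369}{2945808} - 31015 = - \frac{51182319751}{2945808}$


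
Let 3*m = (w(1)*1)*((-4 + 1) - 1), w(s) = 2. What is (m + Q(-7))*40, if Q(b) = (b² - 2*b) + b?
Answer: 6400/3 ≈ 2133.3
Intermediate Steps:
Q(b) = b² - b
m = -8/3 (m = ((2*1)*((-4 + 1) - 1))/3 = (2*(-3 - 1))/3 = (2*(-4))/3 = (⅓)*(-8) = -8/3 ≈ -2.6667)
(m + Q(-7))*40 = (-8/3 - 7*(-1 - 7))*40 = (-8/3 - 7*(-8))*40 = (-8/3 + 56)*40 = (160/3)*40 = 6400/3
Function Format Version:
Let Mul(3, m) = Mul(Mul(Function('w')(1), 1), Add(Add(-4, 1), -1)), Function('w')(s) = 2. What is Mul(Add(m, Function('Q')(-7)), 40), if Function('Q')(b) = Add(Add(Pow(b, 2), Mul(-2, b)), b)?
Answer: Rational(6400, 3) ≈ 2133.3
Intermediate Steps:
Function('Q')(b) = Add(Pow(b, 2), Mul(-1, b))
m = Rational(-8, 3) (m = Mul(Rational(1, 3), Mul(Mul(2, 1), Add(Add(-4, 1), -1))) = Mul(Rational(1, 3), Mul(2, Add(-3, -1))) = Mul(Rational(1, 3), Mul(2, -4)) = Mul(Rational(1, 3), -8) = Rational(-8, 3) ≈ -2.6667)
Mul(Add(m, Function('Q')(-7)), 40) = Mul(Add(Rational(-8, 3), Mul(-7, Add(-1, -7))), 40) = Mul(Add(Rational(-8, 3), Mul(-7, -8)), 40) = Mul(Add(Rational(-8, 3), 56), 40) = Mul(Rational(160, 3), 40) = Rational(6400, 3)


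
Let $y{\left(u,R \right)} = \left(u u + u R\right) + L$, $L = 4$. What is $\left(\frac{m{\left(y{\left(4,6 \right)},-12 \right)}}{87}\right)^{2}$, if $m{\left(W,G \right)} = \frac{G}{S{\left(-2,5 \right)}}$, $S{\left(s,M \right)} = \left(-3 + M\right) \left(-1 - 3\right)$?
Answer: $\frac{1}{3364} \approx 0.00029727$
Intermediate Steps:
$y{\left(u,R \right)} = 4 + u^{2} + R u$ ($y{\left(u,R \right)} = \left(u u + u R\right) + 4 = \left(u^{2} + R u\right) + 4 = 4 + u^{2} + R u$)
$S{\left(s,M \right)} = 12 - 4 M$ ($S{\left(s,M \right)} = \left(-3 + M\right) \left(-4\right) = 12 - 4 M$)
$m{\left(W,G \right)} = - \frac{G}{8}$ ($m{\left(W,G \right)} = \frac{G}{12 - 20} = \frac{G}{-8} = G \left(- \frac{1}{8}\right) = - \frac{G}{8}$)
$\left(\frac{m{\left(y{\left(4,6 \right)},-12 \right)}}{87}\right)^{2} = \left(\frac{\left(- \frac{1}{8}\right) \left(-12\right)}{87}\right)^{2} = \left(\frac{3}{2} \cdot \frac{1}{87}\right)^{2} = \left(\frac{1}{58}\right)^{2} = \frac{1}{3364}$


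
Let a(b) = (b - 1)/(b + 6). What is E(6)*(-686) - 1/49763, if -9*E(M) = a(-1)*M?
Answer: -136549687/746445 ≈ -182.93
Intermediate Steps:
a(b) = (-1 + b)/(6 + b)
E(M) = 2*M/45 (E(M) = -(-1 - 1)/(6 - 1)*M/9 = --2/5*M/9 = -(⅕)*(-2)*M/9 = -(-2)*M/45 = 2*M/45)
E(6)*(-686) - 1/49763 = ((2/45)*6)*(-686) - 1/49763 = (4/15)*(-686) - 1*1/49763 = -2744/15 - 1/49763 = -136549687/746445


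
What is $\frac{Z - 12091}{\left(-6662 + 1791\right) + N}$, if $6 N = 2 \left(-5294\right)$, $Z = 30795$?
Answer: $- \frac{56112}{19907} \approx -2.8187$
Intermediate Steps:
$N = - \frac{5294}{3}$ ($N = \frac{2 \left(-5294\right)}{6} = \frac{1}{6} \left(-10588\right) = - \frac{5294}{3} \approx -1764.7$)
$\frac{Z - 12091}{\left(-6662 + 1791\right) + N} = \frac{30795 - 12091}{\left(-6662 + 1791\right) - \frac{5294}{3}} = \frac{18704}{-4871 - \frac{5294}{3}} = \frac{18704}{- \frac{19907}{3}} = 18704 \left(- \frac{3}{19907}\right) = - \frac{56112}{19907}$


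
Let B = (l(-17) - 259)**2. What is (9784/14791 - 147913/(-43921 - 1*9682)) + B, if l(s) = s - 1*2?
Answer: 61276711274267/792841973 ≈ 77287.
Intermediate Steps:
l(s) = -2 + s (l(s) = s - 2 = -2 + s)
B = 77284 (B = ((-2 - 17) - 259)**2 = (-19 - 259)**2 = (-278)**2 = 77284)
(9784/14791 - 147913/(-43921 - 1*9682)) + B = (9784/14791 - 147913/(-43921 - 1*9682)) + 77284 = (9784*(1/14791) - 147913/(-43921 - 9682)) + 77284 = (9784/14791 - 147913/(-53603)) + 77284 = (9784/14791 - 147913*(-1/53603)) + 77284 = (9784/14791 + 147913/53603) + 77284 = 2712232935/792841973 + 77284 = 61276711274267/792841973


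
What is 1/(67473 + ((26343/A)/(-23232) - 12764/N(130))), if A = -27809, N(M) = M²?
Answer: 909865985600/61390700492397389 ≈ 1.4821e-5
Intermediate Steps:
1/(67473 + ((26343/A)/(-23232) - 12764/N(130))) = 1/(67473 + ((26343/(-27809))/(-23232) - 12764/(130²))) = 1/(67473 + ((26343*(-1/27809))*(-1/23232) - 12764/16900)) = 1/(67473 + (-26343/27809*(-1/23232) - 12764*1/16900)) = 1/(67473 + (8781/215352896 - 3191/4225)) = 1/(67473 - 687153991411/909865985600) = 1/(61390700492397389/909865985600) = 909865985600/61390700492397389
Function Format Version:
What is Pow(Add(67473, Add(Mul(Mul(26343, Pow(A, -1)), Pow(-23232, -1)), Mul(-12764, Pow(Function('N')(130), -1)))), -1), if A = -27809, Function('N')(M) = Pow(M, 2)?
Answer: Rational(909865985600, 61390700492397389) ≈ 1.4821e-5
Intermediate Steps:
Pow(Add(67473, Add(Mul(Mul(26343, Pow(A, -1)), Pow(-23232, -1)), Mul(-12764, Pow(Function('N')(130), -1)))), -1) = Pow(Add(67473, Add(Mul(Mul(26343, Pow(-27809, -1)), Pow(-23232, -1)), Mul(-12764, Pow(Pow(130, 2), -1)))), -1) = Pow(Add(67473, Add(Mul(Mul(26343, Rational(-1, 27809)), Rational(-1, 23232)), Mul(-12764, Pow(16900, -1)))), -1) = Pow(Add(67473, Add(Mul(Rational(-26343, 27809), Rational(-1, 23232)), Mul(-12764, Rational(1, 16900)))), -1) = Pow(Add(67473, Add(Rational(8781, 215352896), Rational(-3191, 4225))), -1) = Pow(Add(67473, Rational(-687153991411, 909865985600)), -1) = Pow(Rational(61390700492397389, 909865985600), -1) = Rational(909865985600, 61390700492397389)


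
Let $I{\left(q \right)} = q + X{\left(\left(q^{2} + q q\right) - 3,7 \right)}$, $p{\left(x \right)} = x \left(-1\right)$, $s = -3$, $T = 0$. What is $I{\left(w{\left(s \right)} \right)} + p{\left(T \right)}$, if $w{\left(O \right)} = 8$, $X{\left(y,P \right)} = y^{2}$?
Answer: $15633$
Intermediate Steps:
$p{\left(x \right)} = - x$
$I{\left(q \right)} = q + \left(-3 + 2 q^{2}\right)^{2}$ ($I{\left(q \right)} = q + \left(\left(q^{2} + q q\right) - 3\right)^{2} = q + \left(\left(q^{2} + q^{2}\right) - 3\right)^{2} = q + \left(2 q^{2} - 3\right)^{2} = q + \left(-3 + 2 q^{2}\right)^{2}$)
$I{\left(w{\left(s \right)} \right)} + p{\left(T \right)} = \left(8 + \left(-3 + 2 \cdot 8^{2}\right)^{2}\right) - 0 = \left(8 + \left(-3 + 2 \cdot 64\right)^{2}\right) + 0 = \left(8 + \left(-3 + 128\right)^{2}\right) + 0 = \left(8 + 125^{2}\right) + 0 = \left(8 + 15625\right) + 0 = 15633 + 0 = 15633$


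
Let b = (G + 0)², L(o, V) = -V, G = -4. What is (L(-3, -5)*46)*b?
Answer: 3680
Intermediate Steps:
b = 16 (b = (-4 + 0)² = (-4)² = 16)
(L(-3, -5)*46)*b = (-1*(-5)*46)*16 = (5*46)*16 = 230*16 = 3680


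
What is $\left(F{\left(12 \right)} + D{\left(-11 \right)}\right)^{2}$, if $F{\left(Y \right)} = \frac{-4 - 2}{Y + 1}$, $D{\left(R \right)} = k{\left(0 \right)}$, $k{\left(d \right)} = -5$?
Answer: $\frac{5041}{169} \approx 29.828$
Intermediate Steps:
$D{\left(R \right)} = -5$
$F{\left(Y \right)} = - \frac{6}{1 + Y}$
$\left(F{\left(12 \right)} + D{\left(-11 \right)}\right)^{2} = \left(- \frac{6}{1 + 12} - 5\right)^{2} = \left(- \frac{6}{13} - 5\right)^{2} = \left(- \frac{71}{13}\right)^{2} = \frac{5041}{169}$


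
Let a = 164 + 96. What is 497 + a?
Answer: 757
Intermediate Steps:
a = 260
497 + a = 497 + 260 = 757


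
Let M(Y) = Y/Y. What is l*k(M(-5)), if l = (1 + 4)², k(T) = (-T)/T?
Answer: -25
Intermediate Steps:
M(Y) = 1
k(T) = -1
l = 25 (l = 5² = 25)
l*k(M(-5)) = 25*(-1) = -25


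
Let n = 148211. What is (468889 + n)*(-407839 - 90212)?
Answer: -307347272100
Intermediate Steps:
(468889 + n)*(-407839 - 90212) = (468889 + 148211)*(-407839 - 90212) = 617100*(-498051) = -307347272100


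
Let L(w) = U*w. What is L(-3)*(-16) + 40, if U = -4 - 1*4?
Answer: -344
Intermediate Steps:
U = -8 (U = -4 - 4 = -8)
L(w) = -8*w
L(-3)*(-16) + 40 = -8*(-3)*(-16) + 40 = 24*(-16) + 40 = -384 + 40 = -344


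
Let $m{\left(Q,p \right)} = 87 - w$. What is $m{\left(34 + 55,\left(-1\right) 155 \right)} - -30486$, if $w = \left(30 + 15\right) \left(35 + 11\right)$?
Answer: $28503$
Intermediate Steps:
$w = 2070$ ($w = 45 \cdot 46 = 2070$)
$m{\left(Q,p \right)} = -1983$ ($m{\left(Q,p \right)} = 87 - 2070 = -1983$)
$m{\left(34 + 55,\left(-1\right) 155 \right)} - -30486 = -1983 - -30486 = -1983 + 30486 = 28503$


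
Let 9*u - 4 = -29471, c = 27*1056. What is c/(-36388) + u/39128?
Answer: -252563705/291229704 ≈ -0.86723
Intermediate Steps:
c = 28512
u = -29467/9 (u = 4/9 + (1/9)*(-29471) = 4/9 - 29471/9 = -29467/9 ≈ -3274.1)
c/(-36388) + u/39128 = 28512/(-36388) - 29467/9/39128 = 28512*(-1/36388) - 29467/9*1/39128 = -648/827 - 29467/352152 = -252563705/291229704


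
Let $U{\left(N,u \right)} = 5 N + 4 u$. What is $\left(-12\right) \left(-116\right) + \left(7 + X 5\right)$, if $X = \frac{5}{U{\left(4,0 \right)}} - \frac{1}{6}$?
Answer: $\frac{16793}{12} \approx 1399.4$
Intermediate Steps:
$U{\left(N,u \right)} = 4 u + 5 N$
$X = \frac{1}{12}$ ($X = \frac{5}{4 \cdot 0 + 5 \cdot 4} - \frac{1}{6} = \frac{5}{0 + 20} - \frac{1}{6} = \frac{5}{20} - \frac{1}{6} = 5 \cdot \frac{1}{20} - \frac{1}{6} = \frac{1}{4} - \frac{1}{6} = \frac{1}{12} \approx 0.083333$)
$\left(-12\right) \left(-116\right) + \left(7 + X 5\right) = \left(-12\right) \left(-116\right) + \left(7 + \frac{1}{12} \cdot 5\right) = 1392 + \left(7 + \frac{5}{12}\right) = 1392 + \frac{89}{12} = \frac{16793}{12}$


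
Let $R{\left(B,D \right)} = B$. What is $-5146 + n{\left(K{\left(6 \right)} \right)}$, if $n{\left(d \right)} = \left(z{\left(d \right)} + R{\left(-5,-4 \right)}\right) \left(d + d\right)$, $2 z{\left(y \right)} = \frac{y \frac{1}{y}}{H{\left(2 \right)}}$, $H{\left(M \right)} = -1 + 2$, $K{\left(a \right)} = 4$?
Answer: $-5182$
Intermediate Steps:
$H{\left(M \right)} = 1$
$z{\left(y \right)} = \frac{1}{2}$ ($z{\left(y \right)} = \frac{\frac{y}{y} 1^{-1}}{2} = \frac{1 \cdot 1}{2} = \frac{1}{2} \cdot 1 = \frac{1}{2}$)
$n{\left(d \right)} = - 9 d$ ($n{\left(d \right)} = \left(\frac{1}{2} - 5\right) \left(d + d\right) = - \frac{9 \cdot 2 d}{2} = - 9 d$)
$-5146 + n{\left(K{\left(6 \right)} \right)} = -5146 - 36 = -5182$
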